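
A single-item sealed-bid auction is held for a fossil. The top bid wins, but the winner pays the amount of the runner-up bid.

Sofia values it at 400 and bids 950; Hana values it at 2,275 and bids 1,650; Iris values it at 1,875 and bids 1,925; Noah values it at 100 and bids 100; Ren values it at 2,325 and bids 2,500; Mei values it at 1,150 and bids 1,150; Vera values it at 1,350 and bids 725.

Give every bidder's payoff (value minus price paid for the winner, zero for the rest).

Bids in descending order: Ren 2,500; Iris 1,925; Hana 1,650; Mei 1,150; Sofia 950; Vera 725; Noah 100.
Ren has the top bid and wins; the price is the second-highest bid, 1,925.
Ren's payoff = 2,325 − 1,925 = 400. All other bidders lose, so their payoff is 0.

Payoffs: Sofia 0, Hana 0, Iris 0, Noah 0, Ren 400, Mei 0, Vera 0.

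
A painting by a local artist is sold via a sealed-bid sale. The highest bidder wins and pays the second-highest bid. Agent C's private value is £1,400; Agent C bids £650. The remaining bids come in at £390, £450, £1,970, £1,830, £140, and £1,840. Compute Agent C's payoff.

Highest competing bid: £1,970.
Agent C's bid £650 is not the highest, so Agent C loses, pays nothing, and earns zero payoff.

£0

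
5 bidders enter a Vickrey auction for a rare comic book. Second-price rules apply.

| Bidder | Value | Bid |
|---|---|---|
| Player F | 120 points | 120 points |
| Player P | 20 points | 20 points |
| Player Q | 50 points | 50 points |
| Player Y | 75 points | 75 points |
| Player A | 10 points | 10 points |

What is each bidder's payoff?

Payoffs: Player F 45 points, Player P 0 points, Player Q 0 points, Player Y 0 points, Player A 0 points.

Bids in descending order: Player F 120 points, then Player Y 75 points, then Player Q 50 points, then Player P 20 points, then Player A 10 points.
Player F has the top bid and wins; the price is the second-highest bid, 75 points.
Player F's payoff = 120 points − 75 points = 45 points. All other bidders lose, so their payoff is 0.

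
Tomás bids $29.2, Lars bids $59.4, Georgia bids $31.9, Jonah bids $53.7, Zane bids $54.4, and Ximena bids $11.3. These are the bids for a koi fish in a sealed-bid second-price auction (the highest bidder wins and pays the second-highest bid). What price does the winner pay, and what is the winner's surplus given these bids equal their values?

Ordered from highest: Lars $59.4, then Zane $54.4, then Jonah $53.7, then Georgia $31.9, then Tomás $29.2, then Ximena $11.3.
Lars is the highest bidder, so Lars wins.
Under the second-price rule, the price is the second-highest bid: $54.4.
Surplus = $59.4 − $54.4 = $5.0.

The winner pays $54.4 for a surplus of $5.0.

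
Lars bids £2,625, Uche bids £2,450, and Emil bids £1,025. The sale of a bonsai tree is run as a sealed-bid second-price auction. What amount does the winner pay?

Bids in descending order: Lars £2,625; Uche £2,450; Emil £1,025.
Lars has the highest bid, so Lars wins.
The second-highest bid is £2,450, so that is what Lars pays.

The winner pays £2,450.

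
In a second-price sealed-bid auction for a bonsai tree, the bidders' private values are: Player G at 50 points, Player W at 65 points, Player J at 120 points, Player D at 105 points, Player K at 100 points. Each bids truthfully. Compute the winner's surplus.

Winner's surplus: 15 points.

Ranking the bids: Player J 120 points > Player D 105 points > Player K 100 points > Player W 65 points > Player G 50 points.
Player J wins with the top bid and pays the second-highest, 105 points.
Surplus = 120 points − 105 points = 15 points.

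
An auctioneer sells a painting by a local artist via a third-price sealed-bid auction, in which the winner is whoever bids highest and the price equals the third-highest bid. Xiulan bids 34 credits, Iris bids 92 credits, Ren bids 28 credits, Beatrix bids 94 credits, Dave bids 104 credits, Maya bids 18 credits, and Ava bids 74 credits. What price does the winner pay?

Ranking the bids: Dave 104 credits; Beatrix 94 credits; Iris 92 credits; Ava 74 credits; Xiulan 34 credits; Ren 28 credits; Maya 18 credits.
Dave is the highest bidder, so Dave wins.
Under the third-price rule, the price is the third-highest bid: 92 credits.

92 credits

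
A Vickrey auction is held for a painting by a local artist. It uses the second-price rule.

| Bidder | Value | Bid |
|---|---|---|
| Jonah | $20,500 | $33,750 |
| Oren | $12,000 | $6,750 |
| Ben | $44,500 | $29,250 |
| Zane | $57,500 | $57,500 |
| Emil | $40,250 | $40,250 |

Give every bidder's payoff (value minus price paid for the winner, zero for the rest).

Ordered from highest: Zane $57,500, then Emil $40,250, then Jonah $33,750, then Ben $29,250, then Oren $6,750.
Zane has the top bid and wins; the price is the second-highest bid, $40,250.
Zane's payoff = $57,500 − $40,250 = $17,250. All other bidders lose, so their payoff is 0.

Payoffs: Jonah $0, Oren $0, Ben $0, Zane $17,250, Emil $0.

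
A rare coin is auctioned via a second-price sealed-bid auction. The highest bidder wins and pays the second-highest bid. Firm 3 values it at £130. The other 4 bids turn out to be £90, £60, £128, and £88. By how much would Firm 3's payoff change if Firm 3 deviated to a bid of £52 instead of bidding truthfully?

-£2

The highest competing bid is £128.
Bidding truthfully at £130: Firm 3 has the top bid, wins, and pays the second-highest bid £128. Payoff = £130 − £128 = £2.
Bidding £52: the top bid is £128 (a rival), so Firm 3 loses. Payoff = £0.
Change = £0 − £2 = -£2.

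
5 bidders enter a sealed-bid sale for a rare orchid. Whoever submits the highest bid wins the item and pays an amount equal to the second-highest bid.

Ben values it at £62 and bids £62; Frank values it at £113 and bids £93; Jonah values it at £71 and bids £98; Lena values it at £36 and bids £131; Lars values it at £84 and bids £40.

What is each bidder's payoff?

Sorted high to low: Lena £131; Jonah £98; Frank £93; Ben £62; Lars £40.
Lena has the top bid and wins; the price is the second-highest bid, £98.
Lena's payoff = £36 − £98 = -£62. All other bidders lose, so their payoff is 0.

Payoffs: Ben £0, Frank £0, Jonah £0, Lena -£62, Lars £0.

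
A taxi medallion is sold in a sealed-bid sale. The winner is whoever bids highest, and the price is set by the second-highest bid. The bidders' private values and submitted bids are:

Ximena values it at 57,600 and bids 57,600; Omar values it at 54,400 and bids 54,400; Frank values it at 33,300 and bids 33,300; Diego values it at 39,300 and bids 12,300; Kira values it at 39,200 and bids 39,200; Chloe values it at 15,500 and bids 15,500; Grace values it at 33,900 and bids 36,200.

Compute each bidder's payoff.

Ximena 3,200, Omar 0, Frank 0, Diego 0, Kira 0, Chloe 0, Grace 0.

Ordered from highest: Ximena 57,600; Omar 54,400; Kira 39,200; Grace 36,200; Frank 33,300; Chloe 15,500; Diego 12,300.
Ximena has the top bid and wins; the price is the second-highest bid, 54,400.
Ximena's payoff = 57,600 − 54,400 = 3,200. All other bidders lose, so their payoff is 0.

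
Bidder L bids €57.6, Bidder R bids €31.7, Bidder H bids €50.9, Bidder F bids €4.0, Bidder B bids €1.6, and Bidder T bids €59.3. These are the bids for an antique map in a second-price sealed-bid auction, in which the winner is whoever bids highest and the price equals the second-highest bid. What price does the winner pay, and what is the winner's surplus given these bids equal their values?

Price €57.6; surplus €1.7.

Sorted high to low: Bidder T €59.3, then Bidder L €57.6, then Bidder H €50.9, then Bidder R €31.7, then Bidder F €4.0, then Bidder B €1.6.
Bidder T is the highest bidder, so Bidder T wins.
Under the second-price rule, the price is the second-highest bid: €57.6.
Surplus = €59.3 − €57.6 = €1.7.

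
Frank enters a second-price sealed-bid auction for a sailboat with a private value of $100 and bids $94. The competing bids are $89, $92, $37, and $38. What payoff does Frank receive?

$8

Highest competing bid: $92.
Frank's bid $94 is the highest overall, so Frank wins and pays the second-highest bid, $92.
Payoff = value − price = $100 − $92 = $8.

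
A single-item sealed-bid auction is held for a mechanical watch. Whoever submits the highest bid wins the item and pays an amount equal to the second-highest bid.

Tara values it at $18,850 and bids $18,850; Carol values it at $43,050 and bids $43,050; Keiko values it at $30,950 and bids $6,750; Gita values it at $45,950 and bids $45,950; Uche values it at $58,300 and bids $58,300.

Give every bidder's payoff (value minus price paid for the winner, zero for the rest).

Payoffs: Tara $0, Carol $0, Keiko $0, Gita $0, Uche $12,350.

Ranking the bids: Uche $58,300 > Gita $45,950 > Carol $43,050 > Tara $18,850 > Keiko $6,750.
Uche has the top bid and wins; the price is the second-highest bid, $45,950.
Uche's payoff = $58,300 − $45,950 = $12,350. All other bidders lose, so their payoff is 0.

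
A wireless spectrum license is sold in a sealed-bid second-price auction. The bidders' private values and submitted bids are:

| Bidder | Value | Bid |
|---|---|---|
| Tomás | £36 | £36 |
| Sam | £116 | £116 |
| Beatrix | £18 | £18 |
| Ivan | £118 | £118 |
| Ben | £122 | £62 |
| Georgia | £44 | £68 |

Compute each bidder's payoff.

Bids in descending order: Ivan £118, then Sam £116, then Georgia £68, then Ben £62, then Tomás £36, then Beatrix £18.
Ivan has the top bid and wins; the price is the second-highest bid, £116.
Ivan's payoff = £118 − £116 = £2. All other bidders lose, so their payoff is 0.

Tomás £0, Sam £0, Beatrix £0, Ivan £2, Ben £0, Georgia £0.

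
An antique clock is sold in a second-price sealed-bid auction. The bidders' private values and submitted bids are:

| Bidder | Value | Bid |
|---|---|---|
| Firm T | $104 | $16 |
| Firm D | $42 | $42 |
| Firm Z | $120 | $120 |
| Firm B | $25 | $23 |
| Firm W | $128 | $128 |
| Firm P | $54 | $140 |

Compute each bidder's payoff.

Firm T $0, Firm D $0, Firm Z $0, Firm B $0, Firm W $0, Firm P -$74.

Ordered from highest: Firm P $140, then Firm W $128, then Firm Z $120, then Firm D $42, then Firm B $23, then Firm T $16.
Firm P has the top bid and wins; the price is the second-highest bid, $128.
Firm P's payoff = $54 − $128 = -$74. All other bidders lose, so their payoff is 0.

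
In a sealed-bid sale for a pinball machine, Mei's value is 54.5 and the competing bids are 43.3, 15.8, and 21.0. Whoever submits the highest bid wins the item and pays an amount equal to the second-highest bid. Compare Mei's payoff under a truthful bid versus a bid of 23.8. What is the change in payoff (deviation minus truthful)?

Payoff change: -11.2.

The highest competing bid is 43.3.
Bidding truthfully at 54.5: Mei has the top bid, wins, and pays the second-highest bid 43.3. Payoff = 54.5 − 43.3 = 11.2.
Bidding 23.8: the top bid is 43.3 (a rival), so Mei loses. Payoff = 0.0.
Change = 0.0 − 11.2 = -11.2.
Deviating from a truthful bid can only lose payoff in a second-price auction — never gain.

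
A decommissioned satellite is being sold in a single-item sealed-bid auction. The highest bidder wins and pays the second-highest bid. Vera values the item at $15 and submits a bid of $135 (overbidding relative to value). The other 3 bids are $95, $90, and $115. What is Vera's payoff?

Vera's payoff: -$100.

Highest competing bid: $115.
Vera's bid $135 is the highest overall, so Vera wins and pays the second-highest bid, $115.
Payoff = value − price = $15 − $115 = -$100.
Overbidding won the item at a price above value — truthful bidding would have avoided this loss.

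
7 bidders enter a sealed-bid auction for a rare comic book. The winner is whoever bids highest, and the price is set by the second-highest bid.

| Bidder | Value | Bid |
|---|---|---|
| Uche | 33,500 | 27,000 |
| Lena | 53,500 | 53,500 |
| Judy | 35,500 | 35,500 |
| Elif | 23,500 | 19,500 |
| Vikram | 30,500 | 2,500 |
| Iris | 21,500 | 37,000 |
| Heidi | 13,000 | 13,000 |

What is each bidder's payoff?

Bids in descending order: Lena 53,500, then Iris 37,000, then Judy 35,500, then Uche 27,000, then Elif 19,500, then Heidi 13,000, then Vikram 2,500.
Lena has the top bid and wins; the price is the second-highest bid, 37,000.
Lena's payoff = 53,500 − 37,000 = 16,500. All other bidders lose, so their payoff is 0.

Payoffs: Uche 0, Lena 16,500, Judy 0, Elif 0, Vikram 0, Iris 0, Heidi 0.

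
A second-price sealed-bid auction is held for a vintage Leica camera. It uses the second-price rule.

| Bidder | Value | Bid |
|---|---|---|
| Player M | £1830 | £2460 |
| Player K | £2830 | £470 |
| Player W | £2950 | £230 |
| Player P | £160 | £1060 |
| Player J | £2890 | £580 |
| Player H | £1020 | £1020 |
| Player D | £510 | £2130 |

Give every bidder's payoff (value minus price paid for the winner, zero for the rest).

Ranking the bids: Player M £2460; Player D £2130; Player P £1060; Player H £1020; Player J £580; Player K £470; Player W £230.
Player M has the top bid and wins; the price is the second-highest bid, £2130.
Player M's payoff = £1830 − £2130 = -£300. All other bidders lose, so their payoff is 0.

Player M -£300, Player K £0, Player W £0, Player P £0, Player J £0, Player H £0, Player D £0.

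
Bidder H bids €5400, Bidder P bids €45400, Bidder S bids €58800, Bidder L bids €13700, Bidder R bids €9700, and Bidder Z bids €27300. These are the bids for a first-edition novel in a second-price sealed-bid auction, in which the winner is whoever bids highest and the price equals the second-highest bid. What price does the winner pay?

Ranking the bids: Bidder S €58800 > Bidder P €45400 > Bidder Z €27300 > Bidder L €13700 > Bidder R €9700 > Bidder H €5400.
Bidder S is the highest bidder, so Bidder S wins.
Under the second-price rule, the price is the second-highest bid: €45400.

Price paid: €45400.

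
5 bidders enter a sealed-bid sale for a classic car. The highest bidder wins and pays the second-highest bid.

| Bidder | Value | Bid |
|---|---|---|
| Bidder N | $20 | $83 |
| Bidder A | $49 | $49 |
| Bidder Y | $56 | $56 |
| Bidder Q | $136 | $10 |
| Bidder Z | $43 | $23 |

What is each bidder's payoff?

Payoffs: Bidder N -$36, Bidder A $0, Bidder Y $0, Bidder Q $0, Bidder Z $0.

Bids in descending order: Bidder N $83 > Bidder Y $56 > Bidder A $49 > Bidder Z $23 > Bidder Q $10.
Bidder N has the top bid and wins; the price is the second-highest bid, $56.
Bidder N's payoff = $20 − $56 = -$36. All other bidders lose, so their payoff is 0.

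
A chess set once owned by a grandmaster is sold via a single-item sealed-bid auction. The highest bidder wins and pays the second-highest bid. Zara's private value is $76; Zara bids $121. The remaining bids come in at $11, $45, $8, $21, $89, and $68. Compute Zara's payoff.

Highest competing bid: $89.
Zara's bid $121 is the highest overall, so Zara wins and pays the second-highest bid, $89.
Payoff = value − price = $76 − $89 = -$13.

-$13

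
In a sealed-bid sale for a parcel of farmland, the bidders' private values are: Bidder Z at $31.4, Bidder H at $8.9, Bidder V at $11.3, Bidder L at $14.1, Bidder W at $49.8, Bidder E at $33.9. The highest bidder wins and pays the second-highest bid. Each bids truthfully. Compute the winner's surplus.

Bids in descending order: Bidder W $49.8, then Bidder E $33.9, then Bidder Z $31.4, then Bidder L $14.1, then Bidder V $11.3, then Bidder H $8.9.
Bidder W wins with the top bid and pays the second-highest, $33.9.
Surplus = $49.8 − $33.9 = $15.9.

$15.9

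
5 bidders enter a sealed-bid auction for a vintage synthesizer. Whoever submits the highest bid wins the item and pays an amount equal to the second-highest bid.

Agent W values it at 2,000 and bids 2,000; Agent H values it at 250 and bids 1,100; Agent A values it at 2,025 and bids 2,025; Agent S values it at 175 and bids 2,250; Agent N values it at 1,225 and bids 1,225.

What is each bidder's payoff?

Ordered from highest: Agent S 2,250 > Agent A 2,025 > Agent W 2,000 > Agent N 1,225 > Agent H 1,100.
Agent S has the top bid and wins; the price is the second-highest bid, 2,025.
Agent S's payoff = 175 − 2,025 = -1,850. All other bidders lose, so their payoff is 0.

Agent W 0, Agent H 0, Agent A 0, Agent S -1,850, Agent N 0.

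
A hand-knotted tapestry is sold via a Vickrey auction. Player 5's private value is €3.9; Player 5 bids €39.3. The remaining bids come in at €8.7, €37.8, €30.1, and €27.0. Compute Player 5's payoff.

Payoff = -€33.9.

Highest competing bid: €37.8.
Player 5's bid €39.3 is the highest overall, so Player 5 wins and pays the second-highest bid, €37.8.
Payoff = value − price = €3.9 − €37.8 = -€33.9.
Overbidding won the item at a price above value — truthful bidding would have avoided this loss.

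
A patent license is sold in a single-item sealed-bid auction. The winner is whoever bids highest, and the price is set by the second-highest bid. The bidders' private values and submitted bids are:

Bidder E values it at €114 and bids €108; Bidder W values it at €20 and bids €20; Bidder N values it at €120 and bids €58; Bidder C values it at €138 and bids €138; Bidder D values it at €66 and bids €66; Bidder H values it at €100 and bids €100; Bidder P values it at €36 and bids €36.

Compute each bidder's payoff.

Payoffs: Bidder E €0, Bidder W €0, Bidder N €0, Bidder C €30, Bidder D €0, Bidder H €0, Bidder P €0.

Ranking the bids: Bidder C €138, then Bidder E €108, then Bidder H €100, then Bidder D €66, then Bidder N €58, then Bidder P €36, then Bidder W €20.
Bidder C has the top bid and wins; the price is the second-highest bid, €108.
Bidder C's payoff = €138 − €108 = €30. All other bidders lose, so their payoff is 0.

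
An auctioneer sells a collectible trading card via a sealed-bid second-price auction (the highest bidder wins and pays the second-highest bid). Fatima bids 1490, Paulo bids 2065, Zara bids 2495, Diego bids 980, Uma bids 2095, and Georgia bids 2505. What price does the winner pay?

Price paid: 2495.

Bids in descending order: Georgia 2505 > Zara 2495 > Uma 2095 > Paulo 2065 > Fatima 1490 > Diego 980.
Georgia is the highest bidder, so Georgia wins.
Under the second-price rule, the price is the second-highest bid: 2495.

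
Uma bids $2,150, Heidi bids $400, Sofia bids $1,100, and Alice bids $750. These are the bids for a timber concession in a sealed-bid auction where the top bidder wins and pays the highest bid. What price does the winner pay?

$2,150

Ranking the bids: Uma $2,150; Sofia $1,100; Alice $750; Heidi $400.
Uma is the highest bidder, so Uma wins.
Under the first-price rule, the price is the highest bid: $2,150.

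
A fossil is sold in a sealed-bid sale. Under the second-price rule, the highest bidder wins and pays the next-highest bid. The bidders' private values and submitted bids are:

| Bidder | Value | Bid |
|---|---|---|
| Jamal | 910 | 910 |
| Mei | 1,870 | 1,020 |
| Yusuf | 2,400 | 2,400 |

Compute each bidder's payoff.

Jamal 0, Mei 0, Yusuf 1,380.

Ranking the bids: Yusuf 2,400; Mei 1,020; Jamal 910.
Yusuf has the top bid and wins; the price is the second-highest bid, 1,020.
Yusuf's payoff = 2,400 − 1,020 = 1,380. All other bidders lose, so their payoff is 0.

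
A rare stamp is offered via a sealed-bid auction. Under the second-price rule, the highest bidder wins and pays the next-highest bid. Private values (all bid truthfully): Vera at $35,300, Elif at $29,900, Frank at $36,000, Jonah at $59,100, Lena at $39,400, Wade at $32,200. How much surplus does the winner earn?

Surplus = $19,700.

Ranking the bids: Jonah $59,100; Lena $39,400; Frank $36,000; Vera $35,300; Wade $32,200; Elif $29,900.
Jonah wins with the top bid and pays the second-highest, $39,400.
Surplus = $59,100 − $39,400 = $19,700.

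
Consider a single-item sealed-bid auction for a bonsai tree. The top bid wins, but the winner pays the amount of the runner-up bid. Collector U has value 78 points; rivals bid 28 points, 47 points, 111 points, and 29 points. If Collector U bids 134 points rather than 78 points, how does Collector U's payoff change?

-33 points

The highest competing bid is 111 points.
Bidding truthfully at 78 points: the top bid is 111 points (a rival), so Collector U loses. Payoff = 0 points.
Bidding 134 points: Collector U has the top bid, wins, and pays the second-highest bid 111 points. Payoff = 78 points − 111 points = -33 points.
Change = -33 points − 0 points = -33 points.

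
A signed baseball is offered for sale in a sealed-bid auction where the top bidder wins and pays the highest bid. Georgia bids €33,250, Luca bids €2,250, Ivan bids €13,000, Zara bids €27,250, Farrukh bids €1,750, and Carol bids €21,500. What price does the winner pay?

Sorted high to low: Georgia €33,250 > Zara €27,250 > Carol €21,500 > Ivan €13,000 > Luca €2,250 > Farrukh €1,750.
Georgia is the highest bidder, so Georgia wins.
Under the first-price rule, the price is the highest bid: €33,250.

€33,250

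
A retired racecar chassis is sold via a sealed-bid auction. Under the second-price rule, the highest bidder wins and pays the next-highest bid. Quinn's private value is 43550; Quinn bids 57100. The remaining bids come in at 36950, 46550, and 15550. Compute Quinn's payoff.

Highest competing bid: 46550.
Quinn's bid 57100 is the highest overall, so Quinn wins and pays the second-highest bid, 46550.
Payoff = value − price = 43550 − 46550 = -3000.

Quinn's payoff: -3000.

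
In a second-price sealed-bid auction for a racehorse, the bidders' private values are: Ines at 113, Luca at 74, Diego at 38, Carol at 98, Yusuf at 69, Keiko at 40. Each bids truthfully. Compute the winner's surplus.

Surplus = 15.

Sorted high to low: Ines 113; Carol 98; Luca 74; Yusuf 69; Keiko 40; Diego 38.
Ines wins with the top bid and pays the second-highest, 98.
Surplus = 113 − 98 = 15.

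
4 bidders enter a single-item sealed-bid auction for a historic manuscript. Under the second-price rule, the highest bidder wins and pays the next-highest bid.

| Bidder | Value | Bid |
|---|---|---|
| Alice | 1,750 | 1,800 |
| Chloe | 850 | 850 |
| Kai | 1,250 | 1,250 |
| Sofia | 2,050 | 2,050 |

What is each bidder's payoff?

Bids in descending order: Sofia 2,050, then Alice 1,800, then Kai 1,250, then Chloe 850.
Sofia has the top bid and wins; the price is the second-highest bid, 1,800.
Sofia's payoff = 2,050 − 1,800 = 250. All other bidders lose, so their payoff is 0.

Payoffs: Alice 0, Chloe 0, Kai 0, Sofia 250.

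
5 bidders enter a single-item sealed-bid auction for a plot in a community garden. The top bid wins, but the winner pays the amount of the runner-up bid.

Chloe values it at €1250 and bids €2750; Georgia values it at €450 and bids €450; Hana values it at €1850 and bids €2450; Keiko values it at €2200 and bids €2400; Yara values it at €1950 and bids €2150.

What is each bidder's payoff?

Sorted high to low: Chloe €2750 > Hana €2450 > Keiko €2400 > Yara €2150 > Georgia €450.
Chloe has the top bid and wins; the price is the second-highest bid, €2450.
Chloe's payoff = €1250 − €2450 = -€1200. All other bidders lose, so their payoff is 0.

Payoffs: Chloe -€1200, Georgia €0, Hana €0, Keiko €0, Yara €0.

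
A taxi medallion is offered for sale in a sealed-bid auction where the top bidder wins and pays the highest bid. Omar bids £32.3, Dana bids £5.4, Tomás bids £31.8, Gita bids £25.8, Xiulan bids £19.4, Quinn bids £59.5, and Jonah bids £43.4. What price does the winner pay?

The winner pays £59.5.

Ranking the bids: Quinn £59.5, then Jonah £43.4, then Omar £32.3, then Tomás £31.8, then Gita £25.8, then Xiulan £19.4, then Dana £5.4.
Quinn is the highest bidder, so Quinn wins.
Under the first-price rule, the price is the highest bid: £59.5.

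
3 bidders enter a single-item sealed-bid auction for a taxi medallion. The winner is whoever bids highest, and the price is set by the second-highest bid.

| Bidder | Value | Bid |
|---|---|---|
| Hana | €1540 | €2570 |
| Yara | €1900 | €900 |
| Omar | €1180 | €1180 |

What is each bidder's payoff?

Hana €360, Yara €0, Omar €0.

Sorted high to low: Hana €2570, then Omar €1180, then Yara €900.
Hana has the top bid and wins; the price is the second-highest bid, €1180.
Hana's payoff = €1540 − €1180 = €360. All other bidders lose, so their payoff is 0.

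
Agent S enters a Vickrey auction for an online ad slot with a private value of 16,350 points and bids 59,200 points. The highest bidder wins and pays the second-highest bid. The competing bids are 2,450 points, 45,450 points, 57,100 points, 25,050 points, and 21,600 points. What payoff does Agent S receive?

-40,750 points

Highest competing bid: 57,100 points.
Agent S's bid 59,200 points is the highest overall, so Agent S wins and pays the second-highest bid, 57,100 points.
Payoff = value − price = 16,350 points − 57,100 points = -40,750 points.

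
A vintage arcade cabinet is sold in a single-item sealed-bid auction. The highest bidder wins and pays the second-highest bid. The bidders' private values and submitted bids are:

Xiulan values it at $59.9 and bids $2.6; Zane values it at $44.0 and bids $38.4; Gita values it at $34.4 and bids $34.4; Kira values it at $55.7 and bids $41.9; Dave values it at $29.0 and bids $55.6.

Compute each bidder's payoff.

Xiulan $0.0, Zane $0.0, Gita $0.0, Kira $0.0, Dave -$12.9.

Bids in descending order: Dave $55.6, then Kira $41.9, then Zane $38.4, then Gita $34.4, then Xiulan $2.6.
Dave has the top bid and wins; the price is the second-highest bid, $41.9.
Dave's payoff = $29.0 − $41.9 = -$12.9. All other bidders lose, so their payoff is 0.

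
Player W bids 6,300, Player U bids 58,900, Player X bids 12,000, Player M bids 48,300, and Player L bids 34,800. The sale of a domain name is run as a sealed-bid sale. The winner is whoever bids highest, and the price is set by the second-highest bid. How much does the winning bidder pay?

Sorted high to low: Player U 58,900 > Player M 48,300 > Player L 34,800 > Player X 12,000 > Player W 6,300.
Player U has the highest bid, so Player U wins.
The second-highest bid is 48,300, so that is what Player U pays.

48,300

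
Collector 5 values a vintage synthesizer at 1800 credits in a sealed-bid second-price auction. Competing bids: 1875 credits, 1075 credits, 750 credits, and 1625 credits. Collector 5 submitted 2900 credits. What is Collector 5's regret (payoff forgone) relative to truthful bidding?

75 credits

The highest competing bid is 1875 credits.
Bidding truthfully at 1800 credits: the top bid is 1875 credits (a rival), so Collector 5 loses. Payoff = 0 credits.
Bidding 2900 credits: Collector 5 has the top bid, wins, and pays the second-highest bid 1875 credits. Payoff = 1800 credits − 1875 credits = -75 credits.
Regret = truthful payoff − actual payoff = 0 credits − -75 credits = 75 credits.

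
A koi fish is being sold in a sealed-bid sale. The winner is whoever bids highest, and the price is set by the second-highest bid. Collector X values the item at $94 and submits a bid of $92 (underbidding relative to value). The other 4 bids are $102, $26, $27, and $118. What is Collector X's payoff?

Highest competing bid: $118.
Collector X's bid $92 is not the highest, so Collector X loses, pays nothing, and earns zero payoff.

Payoff = $0.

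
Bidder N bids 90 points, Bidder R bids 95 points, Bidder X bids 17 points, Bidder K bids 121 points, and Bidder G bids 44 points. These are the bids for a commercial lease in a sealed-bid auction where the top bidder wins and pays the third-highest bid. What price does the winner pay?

Ordered from highest: Bidder K 121 points > Bidder R 95 points > Bidder N 90 points > Bidder G 44 points > Bidder X 17 points.
Bidder K is the highest bidder, so Bidder K wins.
Under the third-price rule, the price is the third-highest bid: 90 points.

The winner pays 90 points.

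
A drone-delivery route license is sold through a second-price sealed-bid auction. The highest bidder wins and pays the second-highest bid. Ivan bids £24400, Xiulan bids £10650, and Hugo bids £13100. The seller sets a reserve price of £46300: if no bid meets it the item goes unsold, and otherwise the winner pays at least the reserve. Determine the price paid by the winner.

unsold

Ordered from highest: Ivan £24400; Hugo £13100; Xiulan £10650.
The top bid £24400 is below the reserve £46300, so the item goes unsold and nothing is paid.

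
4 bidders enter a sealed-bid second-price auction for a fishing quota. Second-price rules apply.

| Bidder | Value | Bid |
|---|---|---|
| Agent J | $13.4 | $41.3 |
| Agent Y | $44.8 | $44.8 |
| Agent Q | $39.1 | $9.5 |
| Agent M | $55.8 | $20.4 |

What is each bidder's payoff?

Agent J $0.0, Agent Y $3.5, Agent Q $0.0, Agent M $0.0.

Ranking the bids: Agent Y $44.8 > Agent J $41.3 > Agent M $20.4 > Agent Q $9.5.
Agent Y has the top bid and wins; the price is the second-highest bid, $41.3.
Agent Y's payoff = $44.8 − $41.3 = $3.5. All other bidders lose, so their payoff is 0.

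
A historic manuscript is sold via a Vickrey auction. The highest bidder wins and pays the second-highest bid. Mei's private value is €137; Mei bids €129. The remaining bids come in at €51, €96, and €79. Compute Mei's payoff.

Highest competing bid: €96.
Mei's bid €129 is the highest overall, so Mei wins and pays the second-highest bid, €96.
Payoff = value − price = €137 − €96 = €41.

Mei's payoff: €41.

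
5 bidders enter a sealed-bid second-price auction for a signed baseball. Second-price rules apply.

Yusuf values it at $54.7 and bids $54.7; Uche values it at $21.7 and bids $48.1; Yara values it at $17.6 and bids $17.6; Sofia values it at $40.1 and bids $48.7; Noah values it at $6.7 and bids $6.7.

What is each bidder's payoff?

Payoffs: Yusuf $6.0, Uche $0.0, Yara $0.0, Sofia $0.0, Noah $0.0.

Ranking the bids: Yusuf $54.7 > Sofia $48.7 > Uche $48.1 > Yara $17.6 > Noah $6.7.
Yusuf has the top bid and wins; the price is the second-highest bid, $48.7.
Yusuf's payoff = $54.7 − $48.7 = $6.0. All other bidders lose, so their payoff is 0.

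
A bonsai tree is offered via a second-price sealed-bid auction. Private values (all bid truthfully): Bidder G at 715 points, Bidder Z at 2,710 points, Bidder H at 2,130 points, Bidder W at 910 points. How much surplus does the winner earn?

Bids in descending order: Bidder Z 2,710 points, then Bidder H 2,130 points, then Bidder W 910 points, then Bidder G 715 points.
Bidder Z wins with the top bid and pays the second-highest, 2,130 points.
Surplus = 2,710 points − 2,130 points = 580 points.

Surplus = 580 points.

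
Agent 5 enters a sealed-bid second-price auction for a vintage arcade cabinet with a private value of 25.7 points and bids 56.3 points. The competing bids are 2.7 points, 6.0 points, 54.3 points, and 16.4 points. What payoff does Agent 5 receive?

Payoff = -28.6 points.

Highest competing bid: 54.3 points.
Agent 5's bid 56.3 points is the highest overall, so Agent 5 wins and pays the second-highest bid, 54.3 points.
Payoff = value − price = 25.7 points − 54.3 points = -28.6 points.
Overbidding won the item at a price above value — truthful bidding would have avoided this loss.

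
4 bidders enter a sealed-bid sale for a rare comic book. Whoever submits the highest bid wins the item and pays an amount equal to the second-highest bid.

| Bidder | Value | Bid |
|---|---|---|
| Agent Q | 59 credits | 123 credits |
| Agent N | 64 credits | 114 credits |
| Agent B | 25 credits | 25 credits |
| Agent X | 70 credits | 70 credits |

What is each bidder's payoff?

Ranking the bids: Agent Q 123 credits > Agent N 114 credits > Agent X 70 credits > Agent B 25 credits.
Agent Q has the top bid and wins; the price is the second-highest bid, 114 credits.
Agent Q's payoff = 59 credits − 114 credits = -55 credits. All other bidders lose, so their payoff is 0.

Payoffs: Agent Q -55 credits, Agent N 0 credits, Agent B 0 credits, Agent X 0 credits.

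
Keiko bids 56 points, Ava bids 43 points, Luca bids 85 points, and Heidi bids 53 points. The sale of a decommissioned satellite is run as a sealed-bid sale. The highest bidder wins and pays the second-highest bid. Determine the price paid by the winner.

Bids in descending order: Luca 85 points > Keiko 56 points > Heidi 53 points > Ava 43 points.
Luca has the highest bid, so Luca wins.
The second-highest bid is 56 points, so that is what Luca pays.

The winner pays 56 points.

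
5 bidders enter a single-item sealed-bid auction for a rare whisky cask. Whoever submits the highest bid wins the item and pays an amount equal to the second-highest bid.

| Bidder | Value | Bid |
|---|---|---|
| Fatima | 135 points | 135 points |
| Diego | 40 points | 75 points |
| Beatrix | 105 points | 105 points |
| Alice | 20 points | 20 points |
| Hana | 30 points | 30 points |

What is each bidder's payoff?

Sorted high to low: Fatima 135 points > Beatrix 105 points > Diego 75 points > Hana 30 points > Alice 20 points.
Fatima has the top bid and wins; the price is the second-highest bid, 105 points.
Fatima's payoff = 135 points − 105 points = 30 points. All other bidders lose, so their payoff is 0.

Fatima 30 points, Diego 0 points, Beatrix 0 points, Alice 0 points, Hana 0 points.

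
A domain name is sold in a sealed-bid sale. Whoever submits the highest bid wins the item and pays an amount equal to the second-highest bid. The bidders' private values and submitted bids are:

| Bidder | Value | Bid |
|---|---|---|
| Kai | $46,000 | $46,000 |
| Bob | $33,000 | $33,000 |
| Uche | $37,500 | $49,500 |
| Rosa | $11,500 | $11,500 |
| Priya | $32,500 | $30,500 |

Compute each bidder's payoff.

Payoffs: Kai $0, Bob $0, Uche -$8,500, Rosa $0, Priya $0.

Sorted high to low: Uche $49,500, then Kai $46,000, then Bob $33,000, then Priya $30,500, then Rosa $11,500.
Uche has the top bid and wins; the price is the second-highest bid, $46,000.
Uche's payoff = $37,500 − $46,000 = -$8,500. All other bidders lose, so their payoff is 0.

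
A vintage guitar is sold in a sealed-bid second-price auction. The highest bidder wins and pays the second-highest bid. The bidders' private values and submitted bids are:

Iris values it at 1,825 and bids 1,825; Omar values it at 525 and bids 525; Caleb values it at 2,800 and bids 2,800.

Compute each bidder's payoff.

Iris 0, Omar 0, Caleb 975.

Bids in descending order: Caleb 2,800; Iris 1,825; Omar 525.
Caleb has the top bid and wins; the price is the second-highest bid, 1,825.
Caleb's payoff = 2,800 − 1,825 = 975. All other bidders lose, so their payoff is 0.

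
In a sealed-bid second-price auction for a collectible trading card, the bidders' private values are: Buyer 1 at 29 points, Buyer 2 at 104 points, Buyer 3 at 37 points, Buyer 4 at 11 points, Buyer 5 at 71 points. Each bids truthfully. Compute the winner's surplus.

Bids in descending order: Buyer 2 104 points > Buyer 5 71 points > Buyer 3 37 points > Buyer 1 29 points > Buyer 4 11 points.
Buyer 2 wins with the top bid and pays the second-highest, 71 points.
Surplus = 104 points − 71 points = 33 points.

Winner's surplus: 33 points.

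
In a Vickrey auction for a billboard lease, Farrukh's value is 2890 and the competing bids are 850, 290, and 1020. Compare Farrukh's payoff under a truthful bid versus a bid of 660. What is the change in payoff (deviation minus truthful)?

The highest competing bid is 1020.
Bidding truthfully at 2890: Farrukh has the top bid, wins, and pays the second-highest bid 1020. Payoff = 2890 − 1020 = 1870.
Bidding 660: the top bid is 1020 (a rival), so Farrukh loses. Payoff = 0.
Change = 0 − 1870 = -1870.

Change in payoff: -1870.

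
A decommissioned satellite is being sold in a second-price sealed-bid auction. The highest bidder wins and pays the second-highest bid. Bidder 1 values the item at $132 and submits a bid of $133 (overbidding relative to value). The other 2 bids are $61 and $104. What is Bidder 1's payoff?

Highest competing bid: $104.
Bidder 1's bid $133 is the highest overall, so Bidder 1 wins and pays the second-highest bid, $104.
Payoff = value − price = $132 − $104 = $28.

$28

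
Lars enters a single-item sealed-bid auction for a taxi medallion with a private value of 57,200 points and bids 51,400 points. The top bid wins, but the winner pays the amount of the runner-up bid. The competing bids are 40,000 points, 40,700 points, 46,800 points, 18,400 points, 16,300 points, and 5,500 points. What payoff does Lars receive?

Lars's payoff: 10,400 points.

Highest competing bid: 46,800 points.
Lars's bid 51,400 points is the highest overall, so Lars wins and pays the second-highest bid, 46,800 points.
Payoff = value − price = 57,200 points − 46,800 points = 10,400 points.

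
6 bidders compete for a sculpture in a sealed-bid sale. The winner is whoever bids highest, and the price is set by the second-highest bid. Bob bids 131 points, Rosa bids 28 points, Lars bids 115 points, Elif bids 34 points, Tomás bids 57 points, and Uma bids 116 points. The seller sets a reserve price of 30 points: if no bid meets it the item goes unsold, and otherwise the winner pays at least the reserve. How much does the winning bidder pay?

The winner pays 116 points.

Ranking the bids: Bob 131 points, then Uma 116 points, then Lars 115 points, then Tomás 57 points, then Elif 34 points, then Rosa 28 points.
Bob has the highest bid, so Bob wins.
The second-highest bid is 116 points, which exceeds the reserve, so that sets the price.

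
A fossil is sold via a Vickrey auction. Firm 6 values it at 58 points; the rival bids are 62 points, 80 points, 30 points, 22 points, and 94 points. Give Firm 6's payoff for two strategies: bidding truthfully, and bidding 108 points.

Truthful: 0 points; alternative: -36 points.

The highest competing bid is 94 points.
Bidding truthfully at 58 points: the top bid is 94 points (a rival), so Firm 6 loses. Payoff = 0 points.
Bidding 108 points: Firm 6 has the top bid, wins, and pays the second-highest bid 94 points. Payoff = 58 points − 94 points = -36 points.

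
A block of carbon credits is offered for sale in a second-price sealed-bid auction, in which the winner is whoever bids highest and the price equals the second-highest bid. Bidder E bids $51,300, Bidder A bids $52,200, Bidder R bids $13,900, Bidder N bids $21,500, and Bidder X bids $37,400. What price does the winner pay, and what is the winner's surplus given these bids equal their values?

The winner pays $51,300 for a surplus of $900.

Bids in descending order: Bidder A $52,200; Bidder E $51,300; Bidder X $37,400; Bidder N $21,500; Bidder R $13,900.
Bidder A is the highest bidder, so Bidder A wins.
Under the second-price rule, the price is the second-highest bid: $51,300.
Surplus = $52,200 − $51,300 = $900.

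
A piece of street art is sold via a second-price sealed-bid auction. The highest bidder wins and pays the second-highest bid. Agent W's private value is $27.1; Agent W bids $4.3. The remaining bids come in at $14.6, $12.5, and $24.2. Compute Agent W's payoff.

Highest competing bid: $24.2.
Agent W's bid $4.3 is not the highest, so Agent W loses, pays nothing, and earns zero payoff.

Payoff = $0.0.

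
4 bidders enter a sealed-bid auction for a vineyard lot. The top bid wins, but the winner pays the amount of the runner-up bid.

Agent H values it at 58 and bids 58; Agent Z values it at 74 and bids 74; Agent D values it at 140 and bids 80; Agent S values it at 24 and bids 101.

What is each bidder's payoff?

Payoffs: Agent H 0, Agent Z 0, Agent D 0, Agent S -56.

Sorted high to low: Agent S 101 > Agent D 80 > Agent Z 74 > Agent H 58.
Agent S has the top bid and wins; the price is the second-highest bid, 80.
Agent S's payoff = 24 − 80 = -56. All other bidders lose, so their payoff is 0.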